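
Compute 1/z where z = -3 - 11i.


|z|^2 = 9+121 = 130
1/z = (-3 + 11i)/130

1/z = -0.0231 + 0.0846i


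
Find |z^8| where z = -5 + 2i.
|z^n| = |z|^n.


|z| = sqrt(25+4) = sqrt(29) = 5.3852
|z^8| = |z|^8 = (sqrt(29))^8 = 29^4 = 707281

|z^8| = 707281


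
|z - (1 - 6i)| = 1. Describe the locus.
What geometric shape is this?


|z - z0| = r is a circle with center z0 and radius r.
Center = (1, -6), radius = 1

Circle with center (1, -6) and radius 1


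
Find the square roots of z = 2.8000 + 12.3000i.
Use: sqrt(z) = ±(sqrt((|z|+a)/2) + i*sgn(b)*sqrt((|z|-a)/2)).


|z| = sqrt(7.84+151.29) = 12.6147
sqrt((|z|+a)/2) = sqrt((12.6147+2.8)/2) = sqrt(7.7073) = 2.7762
sqrt((|z|-a)/2) = sqrt((12.6147-2.8)/2) = sqrt(4.9073) = 2.2153

±(2.7762 + 2.2153i) i.e. 2.7762 + 2.2153i and -2.7762 - 2.2153i


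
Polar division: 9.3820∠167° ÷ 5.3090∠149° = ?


r = 9.3820 / 5.3090 = 1.7672
theta = 167° - 149° = 18° = 18° (mod 360)

1.7672 cis(18°)


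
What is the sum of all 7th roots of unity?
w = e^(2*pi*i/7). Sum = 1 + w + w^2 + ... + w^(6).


The sum of all 7th roots of unity is 0.
Geometric series: (1 - w^7)/(1 - w) = (1-1)/(1-w) = 0 since w^7 = 1, w ≠ 1.
Alternatively: coefficient of z^6 in z^7 - 1 is 0.

0


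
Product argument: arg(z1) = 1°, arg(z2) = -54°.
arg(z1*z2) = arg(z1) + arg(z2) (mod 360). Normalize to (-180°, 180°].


arg(z1*z2) = 1° - 54° = -53°
Normalized to (-180°, 180°]: -53°

-53°


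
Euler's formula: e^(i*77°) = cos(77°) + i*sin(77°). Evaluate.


cos(77°) = 0.2250
sin(77°) = 0.9744

e^(i*77°) = 0.2250 + 0.9744i


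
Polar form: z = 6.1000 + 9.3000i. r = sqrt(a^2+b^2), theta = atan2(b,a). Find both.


r = sqrt(37.21+86.49) = sqrt(123.7) = 11.1221
theta = atan2(9.3, 6.1) = 56.7386 degrees

r = 11.1221, theta = 56.7386 degrees


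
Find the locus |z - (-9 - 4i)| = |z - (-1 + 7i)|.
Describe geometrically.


Equal distances means the locus is the perpendicular bisector of z1 and z2.
Midpoint = ((-9+(-1))/2, (-4+7)/2) = (-5.0000, 1.5000)

Perpendicular bisector through (-5.0000, 1.5000)


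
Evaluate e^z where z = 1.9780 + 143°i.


e^1.9780 = 7.2283
cos(143°) = -0.79864
sin(143°) = 0.60182
Real = 7.2283*(-0.79864) = -5.7728
Imag = 7.2283*0.60182 = 4.3501

-5.7728 + 4.3501i


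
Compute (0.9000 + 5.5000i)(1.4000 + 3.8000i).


Real = 0.9*1.4 - 5.5*3.8 = 1.26 - 20.9 = -19.64
Imag = 0.9*3.8 + 1.4*5.5 = 3.42 + 7.7 = 11.12

-19.6400 + 11.1200i


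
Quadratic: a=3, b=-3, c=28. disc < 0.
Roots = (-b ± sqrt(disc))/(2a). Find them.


disc = (-3)^2 - 4*3*28 = 9 - 336 = -327
sqrt(|disc|) = sqrt(327) = 18.0831
Real part = 3/(2*3) = 0.5000
Imag part = 18.0831/(2*3) = 3.0139

0.5000 ± 3.0139i


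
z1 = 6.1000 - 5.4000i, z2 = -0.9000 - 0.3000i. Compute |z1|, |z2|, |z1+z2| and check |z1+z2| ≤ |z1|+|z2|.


|z1| = sqrt(6.1^2 + (-5.4)^2) = sqrt(66.37) = 8.1468
|z2| = sqrt((-0.9)^2 + (-0.3)^2) = sqrt(0.9) = 0.9487
z1+z2 = 5.2000 - 5.7000i
|z1+z2| = sqrt(59.53) = 7.7156
|z1|+|z2| = 8.1468 + 0.9487 = 9.0955

|z1+z2| = 7.7156 ≤ |z1|+|z2| = 9.0955 (verified)


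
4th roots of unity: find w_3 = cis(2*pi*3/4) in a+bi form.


Angle = 360*3/4 = 270°
a = cos(270°) = 0
b = sin(270°) = -1.0000

0 - 1.0000i


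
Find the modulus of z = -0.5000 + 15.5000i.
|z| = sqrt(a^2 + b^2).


|z| = sqrt((-0.5)^2 + 15.5^2) = sqrt(0.25 + 240.25) = sqrt(240.5) = 15.5081

|z| = 15.5081


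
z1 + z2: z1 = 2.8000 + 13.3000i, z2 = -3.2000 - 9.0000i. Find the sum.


Real: 2.8 - 3.2 = -0.4
Imag: 13.3 - 9 = 4.3

-0.4000 + 4.3000i


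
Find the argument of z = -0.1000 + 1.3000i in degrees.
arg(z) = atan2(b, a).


Re = -0.1, Im = 1.3
arg = atan2(1.3, -0.1) = 94.3987 degrees

arg(z) = 94.3987 degrees


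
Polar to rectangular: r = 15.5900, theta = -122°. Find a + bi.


a = 15.5900*cos(-122°) = 15.5900*(-0.529919) = -8.2614
b = 15.5900*sin(-122°) = 15.5900*(-0.84805) = -13.2211

-8.2614 - 13.2211i


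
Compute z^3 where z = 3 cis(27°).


r^3 = 3^3 = 27
n*theta = 3*27° = 81° = 81° (mod 360)
a = 27*cos(81°) = 4.2237
b = 27*sin(81°) = 26.6676

27 cis(81°) = 4.2237 + 26.6676i


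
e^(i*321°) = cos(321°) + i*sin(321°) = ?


cos(321°) = 0.7771
sin(321°) = -0.6293

e^(i*321°) = 0.7771 - 0.6293i


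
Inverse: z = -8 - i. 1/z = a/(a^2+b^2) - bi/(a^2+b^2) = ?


|z|^2 = 64+1 = 65
1/z = (-8 + 1i)/65

1/z = -0.1231 + 0.0154i


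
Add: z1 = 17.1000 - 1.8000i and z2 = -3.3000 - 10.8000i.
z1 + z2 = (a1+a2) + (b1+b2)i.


Real: 17.1 - 3.3 = 13.8
Imag: -1.8 - 10.8 = -12.6

13.8000 - 12.6000i


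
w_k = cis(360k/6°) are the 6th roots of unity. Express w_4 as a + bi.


Angle = 360*4/6 = 240°
a = cos(240°) = -0.5000
b = sin(240°) = -0.8660

-0.5000 - 0.8660i


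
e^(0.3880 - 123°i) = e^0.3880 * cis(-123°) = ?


e^0.3880 = 1.4740
cos(-123°) = -0.54464
sin(-123°) = -0.8387
Real = 1.4740*(-0.54464) = -0.8028
Imag = 1.4740*(-0.8387) = -1.2362

-0.8028 - 1.2362i


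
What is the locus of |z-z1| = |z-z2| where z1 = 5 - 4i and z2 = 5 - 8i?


Equal distances means the locus is the perpendicular bisector of z1 and z2.
Midpoint = ((5+5)/2, (-4+(-8))/2) = (5.0000, -6.0000)

Perpendicular bisector through (5.0000, -6.0000)


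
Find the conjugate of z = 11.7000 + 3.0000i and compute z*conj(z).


z_bar = 11.7000 - 3.0000i
z*z_bar = 11.7^2 + 3^2 = 136.89 + 9 = 145.89

z_bar = 11.7000 - 3.0000i, z*z_bar = 145.89


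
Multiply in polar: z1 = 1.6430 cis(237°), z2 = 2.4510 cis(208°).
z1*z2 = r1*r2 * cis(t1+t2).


r = 1.6430 * 2.4510 = 4.0270
theta = 237° + 208° = 445° = 85° (mod 360)

4.0270 cis(85°)


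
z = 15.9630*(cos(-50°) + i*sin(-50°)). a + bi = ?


a = 15.9630*cos(-50°) = 15.9630*0.642788 = 10.2608
b = 15.9630*sin(-50°) = 15.9630*(-0.766044) = -12.2284

10.2608 - 12.2284i


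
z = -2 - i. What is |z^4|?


|z| = sqrt(4+1) = sqrt(5) = 2.2361
|z^4| = |z|^4 = (sqrt(5))^4 = 5^2 = 25

|z^4| = 25


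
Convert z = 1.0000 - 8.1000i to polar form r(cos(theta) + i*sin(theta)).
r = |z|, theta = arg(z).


r = sqrt(1+65.61) = sqrt(66.61) = 8.1615
theta = atan2(-8.1, 1) = -82.9621 degrees

r = 8.1615, theta = -82.9621 degrees


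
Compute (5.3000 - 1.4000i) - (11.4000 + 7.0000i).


Real: 5.3 - 11.4 = -6.1
Imag: -1.4 - 7 = -8.4

-6.1000 - 8.4000i


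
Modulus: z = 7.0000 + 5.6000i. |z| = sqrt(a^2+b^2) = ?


|z| = sqrt(7^2 + 5.6^2) = sqrt(49 + 31.36) = sqrt(80.36) = 8.9644

|z| = 8.9644


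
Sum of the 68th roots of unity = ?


The sum of all 68th roots of unity is 0.
Geometric series: (1 - w^68)/(1 - w) = (1-1)/(1-w) = 0 since w^68 = 1, w ≠ 1.
Alternatively: coefficient of z^67 in z^68 - 1 is 0.

0


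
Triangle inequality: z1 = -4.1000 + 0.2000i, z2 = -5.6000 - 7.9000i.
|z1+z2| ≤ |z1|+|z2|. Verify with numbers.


|z1| = sqrt((-4.1)^2 + 0.2^2) = sqrt(16.85) = 4.1049
|z2| = sqrt((-5.6)^2 + (-7.9)^2) = sqrt(93.77) = 9.6835
z1+z2 = -9.7000 - 7.7000i
|z1+z2| = sqrt(153.38) = 12.3847
|z1|+|z2| = 4.1049 + 9.6835 = 13.7884

|z1+z2| = 12.3847 ≤ |z1|+|z2| = 13.7884 (verified)


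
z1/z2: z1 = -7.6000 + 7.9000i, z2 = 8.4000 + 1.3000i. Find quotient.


Conjugate of z2 = 8.4000 - 1.3000i
Numerator: (-7.6000 + 7.9000i)(8.4000 - 1.3000i) = -53.5700 + 76.2400i
Denominator: 8.4^2 + 1.3^2 = 72.25
Result = (-53.5700 + 76.2400i)/72.25

-0.7415 + 1.0552i


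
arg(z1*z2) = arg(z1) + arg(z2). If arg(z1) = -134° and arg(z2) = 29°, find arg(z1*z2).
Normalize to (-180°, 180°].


arg(z1*z2) = -134° + 29° = -105°
Normalized to (-180°, 180°]: -105°

-105°


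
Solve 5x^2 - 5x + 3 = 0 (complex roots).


disc = (-5)^2 - 4*5*3 = 25 - 60 = -35
sqrt(|disc|) = sqrt(35) = 5.9161
Real part = 5/(2*5) = 0.5000
Imag part = 5.9161/(2*5) = 0.5916

0.5000 ± 0.5916i


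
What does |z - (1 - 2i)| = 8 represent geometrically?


|z - z0| = r is a circle with center z0 and radius r.
Center = (1, -2), radius = 8

Circle with center (1, -2) and radius 8


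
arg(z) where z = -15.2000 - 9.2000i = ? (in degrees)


Re = -15.2, Im = -9.2
arg = atan2(-9.2, -15.2) = -148.8150 degrees

arg(z) = -148.8150 degrees


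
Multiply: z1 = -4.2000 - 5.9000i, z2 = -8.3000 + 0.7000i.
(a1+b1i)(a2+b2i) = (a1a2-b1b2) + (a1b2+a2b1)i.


Real = -4.2*(-8.3) - (-5.9)*0.7 = 34.86 - (-4.13) = 38.99
Imag = -4.2*0.7 - (8.3)*(-5.9) = -2.94 + 48.97 = 46.03

38.9900 + 46.0300i


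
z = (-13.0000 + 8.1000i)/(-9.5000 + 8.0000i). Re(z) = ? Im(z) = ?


Multiply by conjugate: (-13.0000 + 8.1000i)(-9.5000 - 8.0000i) / ((-9.5)^2 + 8^2)
Numerator real = -13*(-9.5) + 8.1*8 = 188.3
Numerator imag = 8.1*(-9.5) - (-13)*8 = 27.05
Denominator = 154.25
Re(z) = 188.3/154.25 = 1.2207
Im(z) = 27.05/154.25 = 0.1754

Re(z) = 1.2207, Im(z) = 0.1754


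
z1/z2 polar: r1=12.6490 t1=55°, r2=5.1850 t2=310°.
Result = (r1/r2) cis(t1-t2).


r = 12.6490 / 5.1850 = 2.4395
theta = 55° - 310° = -255° = 105° (mod 360)

2.4395 cis(105°)


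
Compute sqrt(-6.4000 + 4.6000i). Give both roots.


|z| = sqrt(40.96+21.16) = 7.8816
sqrt((|z|+a)/2) = sqrt((7.8816+(-6.4))/2) = sqrt(0.7408) = 0.8607
sqrt((|z|-a)/2) = sqrt((7.8816-(-6.4))/2) = sqrt(7.1408) = 2.6722

±(0.8607 + 2.6722i) i.e. 0.8607 + 2.6722i and -0.8607 - 2.6722i


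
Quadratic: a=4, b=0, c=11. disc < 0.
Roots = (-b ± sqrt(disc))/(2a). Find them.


disc = 0^2 - 4*4*11 = 0 - 176 = -176
sqrt(|disc|) = sqrt(176) = 13.2665
Real part = 0/(2*4) = 0
Imag part = 13.2665/(2*4) = 1.6583

0 ± 1.6583i


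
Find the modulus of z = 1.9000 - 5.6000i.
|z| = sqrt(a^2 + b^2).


|z| = sqrt(1.9^2 + (-5.6)^2) = sqrt(3.61 + 31.36) = sqrt(34.97) = 5.9135

|z| = 5.9135


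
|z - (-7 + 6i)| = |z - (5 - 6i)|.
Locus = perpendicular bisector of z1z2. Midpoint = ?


Equal distances means the locus is the perpendicular bisector of z1 and z2.
Midpoint = ((-7+5)/2, (6+(-6))/2) = (-1.0000, 0)

Perpendicular bisector through (-1.0000, 0)


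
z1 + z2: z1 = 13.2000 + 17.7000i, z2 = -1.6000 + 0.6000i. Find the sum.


Real: 13.2 - 1.6 = 11.6
Imag: 17.7 + 0.6 = 18.3

11.6000 + 18.3000i


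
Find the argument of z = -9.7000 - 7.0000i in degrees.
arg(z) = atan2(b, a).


Re = -9.7, Im = -7
arg = atan2(-7, -9.7) = -144.1839 degrees

arg(z) = -144.1839 degrees


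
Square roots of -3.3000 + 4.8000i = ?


|z| = sqrt(10.89+23.04) = 5.8249
sqrt((|z|+a)/2) = sqrt((5.8249+(-3.3))/2) = sqrt(1.2625) = 1.1236
sqrt((|z|-a)/2) = sqrt((5.8249-(-3.3))/2) = sqrt(4.5625) = 2.1360

±(1.1236 + 2.1360i) i.e. 1.1236 + 2.1360i and -1.1236 - 2.1360i


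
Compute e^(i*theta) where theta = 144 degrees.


cos(144°) = -0.8090
sin(144°) = 0.5878

e^(i*144°) = -0.8090 + 0.5878i


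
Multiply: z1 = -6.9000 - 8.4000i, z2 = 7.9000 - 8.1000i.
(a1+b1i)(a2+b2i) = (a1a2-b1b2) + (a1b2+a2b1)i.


Real = -6.9*7.9 - (-8.4)*(-8.1) = -54.51 - 68.04 = -122.55
Imag = -6.9*(-8.1) + 7.9*(-8.4) = 55.89 - (66.36) = -10.47

-122.5500 - 10.4700i


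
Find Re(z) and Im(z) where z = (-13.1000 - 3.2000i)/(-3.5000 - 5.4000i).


Multiply by conjugate: (-13.1000 - 3.2000i)(-3.5000 + 5.4000i) / ((-3.5)^2 + (-5.4)^2)
Numerator real = -13.1*(-3.5) - (3.2)*(-5.4) = 63.13
Numerator imag = -3.2*(-3.5) - (-13.1)*(-5.4) = -59.54
Denominator = 41.41
Re(z) = 63.13/41.41 = 1.5245
Im(z) = -59.54/41.41 = -1.4378

Re(z) = 1.5245, Im(z) = -1.4378


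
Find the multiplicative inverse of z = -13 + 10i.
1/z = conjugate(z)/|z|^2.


|z|^2 = 169+100 = 269
1/z = (-13 - 10i)/269

1/z = -0.0483 - 0.0372i


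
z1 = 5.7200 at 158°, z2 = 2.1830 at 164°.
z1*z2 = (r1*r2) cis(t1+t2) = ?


r = 5.7200 * 2.1830 = 12.4868
theta = 158° + 164° = 322° = 322° (mod 360)

12.4868 cis(322°)


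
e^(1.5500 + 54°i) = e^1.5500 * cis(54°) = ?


e^1.5500 = 4.7115
cos(54°) = 0.587785
sin(54°) = 0.80902
Real = 4.7115*0.587785 = 2.7693
Imag = 4.7115*0.80902 = 3.8117

2.7693 + 3.8117i


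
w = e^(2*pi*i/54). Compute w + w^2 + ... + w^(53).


With w = e^(2*pi*i/54), all 54 of the 54th roots of unity w^0 = 1, w, ..., w^(53) sum to 0: 1 + w + ... + w^(53) = (1 - w^54)/(1 - w) = 0 since w^54 = 1, w ≠ 1.
Removing the root 1: w + w^2 + ... + w^(53) = 0 - 1 = -1

Sum = -1


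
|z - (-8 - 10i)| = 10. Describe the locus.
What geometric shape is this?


|z - z0| = r is a circle with center z0 and radius r.
Center = (-8, -10), radius = 10

Circle with center (-8, -10) and radius 10


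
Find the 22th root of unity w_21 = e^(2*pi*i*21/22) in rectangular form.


Angle = 360*21/22 = 343.6364°
a = cos(343.6364°) = 0.9595
b = sin(343.6364°) = -0.2817

0.9595 - 0.2817i


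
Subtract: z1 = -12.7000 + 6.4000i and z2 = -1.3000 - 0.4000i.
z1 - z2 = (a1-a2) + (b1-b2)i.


Real: -12.7 + 1.3 = -11.4
Imag: 6.4 + 0.4 = 6.8

-11.4000 + 6.8000i


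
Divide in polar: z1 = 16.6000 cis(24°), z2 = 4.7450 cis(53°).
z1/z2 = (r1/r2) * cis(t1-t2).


r = 16.6000 / 4.7450 = 3.4984
theta = 24° - 53° = -29° = 331° (mod 360)

3.4984 cis(331°)


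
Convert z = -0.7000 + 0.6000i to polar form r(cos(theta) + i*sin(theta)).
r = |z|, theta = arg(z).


r = sqrt(0.49+0.36) = sqrt(0.85) = 0.9220
theta = atan2(0.6, -0.7) = 139.3987 degrees

r = 0.9220, theta = 139.3987 degrees


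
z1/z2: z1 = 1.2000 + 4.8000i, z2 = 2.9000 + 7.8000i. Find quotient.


Conjugate of z2 = 2.9000 - 7.8000i
Numerator: (1.2000 + 4.8000i)(2.9000 - 7.8000i) = 40.9200 + 4.5600i
Denominator: 2.9^2 + 7.8^2 = 69.25
Result = (40.9200 + 4.5600i)/69.25

0.5909 + 0.0658i


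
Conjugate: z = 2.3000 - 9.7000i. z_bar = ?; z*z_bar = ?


z_bar = 2.3000 + 9.7000i
z*z_bar = 2.3^2 + (-9.7)^2 = 5.29 + 94.09 = 99.38

z_bar = 2.3000 + 9.7000i, z*z_bar = 99.38


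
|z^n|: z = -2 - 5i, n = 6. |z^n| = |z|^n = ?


|z| = sqrt(4+25) = sqrt(29) = 5.3852
|z^6| = |z|^6 = (sqrt(29))^6 = 29^3 = 24389

|z^6| = 24389


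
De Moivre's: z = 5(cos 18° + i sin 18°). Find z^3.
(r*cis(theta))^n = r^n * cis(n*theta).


r^3 = 5^3 = 125
n*theta = 3*18° = 54° = 54° (mod 360)
a = 125*cos(54°) = 73.4732
b = 125*sin(54°) = 101.1271

125 cis(54°) = 73.4732 + 101.1271i


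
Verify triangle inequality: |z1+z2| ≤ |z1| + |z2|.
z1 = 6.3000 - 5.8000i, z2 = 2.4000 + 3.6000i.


|z1| = sqrt(6.3^2 + (-5.8)^2) = sqrt(73.33) = 8.5633
|z2| = sqrt(2.4^2 + 3.6^2) = sqrt(18.72) = 4.3267
z1+z2 = 8.7000 - 2.2000i
|z1+z2| = sqrt(80.53) = 8.9739
|z1|+|z2| = 8.5633 + 4.3267 = 12.8900

|z1+z2| = 8.9739 ≤ |z1|+|z2| = 12.8900 (verified)


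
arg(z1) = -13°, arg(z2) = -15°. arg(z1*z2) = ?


arg(z1*z2) = -13° - 15° = -28°
Normalized to (-180°, 180°]: -28°

-28°


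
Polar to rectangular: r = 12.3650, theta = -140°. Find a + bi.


a = 12.3650*cos(-140°) = 12.3650*(-0.76604) = -9.4721
b = 12.3650*sin(-140°) = 12.3650*(-0.64279) = -7.9481

-9.4721 - 7.9481i


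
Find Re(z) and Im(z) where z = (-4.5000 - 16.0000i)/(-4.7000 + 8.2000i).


Multiply by conjugate: (-4.5000 - 16.0000i)(-4.7000 - 8.2000i) / ((-4.7)^2 + 8.2^2)
Numerator real = -4.5*(-4.7) - (16)*8.2 = -110.05
Numerator imag = -16*(-4.7) - (-4.5)*8.2 = 112.1
Denominator = 89.33
Re(z) = -110.05/89.33 = -1.2319
Im(z) = 112.1/89.33 = 1.2549

Re(z) = -1.2319, Im(z) = 1.2549


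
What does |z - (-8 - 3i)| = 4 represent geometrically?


|z - z0| = r is a circle with center z0 and radius r.
Center = (-8, -3), radius = 4

Circle with center (-8, -3) and radius 4


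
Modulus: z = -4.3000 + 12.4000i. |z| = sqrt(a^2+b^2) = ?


|z| = sqrt((-4.3)^2 + 12.4^2) = sqrt(18.49 + 153.76) = sqrt(172.25) = 13.1244

|z| = 13.1244


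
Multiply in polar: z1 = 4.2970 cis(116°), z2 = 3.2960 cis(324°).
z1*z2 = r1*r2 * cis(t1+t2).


r = 4.2970 * 3.2960 = 14.1629
theta = 116° + 324° = 440° = 80° (mod 360)

14.1629 cis(80°)


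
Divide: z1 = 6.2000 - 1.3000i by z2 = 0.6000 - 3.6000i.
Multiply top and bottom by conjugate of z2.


Conjugate of z2 = 0.6000 + 3.6000i
Numerator: (6.2000 - 1.3000i)(0.6000 + 3.6000i) = 8.4000 + 21.5400i
Denominator: 0.6^2 + (-3.6)^2 = 13.32
Result = (8.4000 + 21.5400i)/13.32

0.6306 + 1.6171i


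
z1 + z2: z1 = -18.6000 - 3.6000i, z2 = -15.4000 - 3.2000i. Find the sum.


Real: -18.6 - 15.4 = -34
Imag: -3.6 - 3.2 = -6.8

-34.0000 - 6.8000i


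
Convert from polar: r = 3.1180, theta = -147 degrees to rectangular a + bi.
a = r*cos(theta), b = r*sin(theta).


a = 3.1180*cos(-147°) = 3.1180*(-0.83867) = -2.6150
b = 3.1180*sin(-147°) = 3.1180*(-0.54464) = -1.6982

-2.6150 - 1.6982i


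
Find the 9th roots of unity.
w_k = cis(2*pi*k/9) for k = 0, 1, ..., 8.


The 9th roots of unity are cis(360k/9°) for k=0..8
Angle step = 360/9 = 40°
Primitive root: cis(40°)
Primitive root = 0.7660 + 0.6428i

9 roots at angles: 0°, 40°, 80°, 120°, 160°, 200°, 240°, 280°, 320°


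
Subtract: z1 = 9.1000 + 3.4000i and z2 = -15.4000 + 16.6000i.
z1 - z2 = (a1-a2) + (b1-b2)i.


Real: 9.1 + 15.4 = 24.5
Imag: 3.4 - 16.6 = -13.2

24.5000 - 13.2000i


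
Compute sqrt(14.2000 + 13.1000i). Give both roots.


|z| = sqrt(201.64+171.61) = 19.3197
sqrt((|z|+a)/2) = sqrt((19.3197+14.2)/2) = sqrt(16.7598) = 4.0939
sqrt((|z|-a)/2) = sqrt((19.3197-14.2)/2) = sqrt(2.5598) = 1.5999

±(4.0939 + 1.5999i) i.e. 4.0939 + 1.5999i and -4.0939 - 1.5999i


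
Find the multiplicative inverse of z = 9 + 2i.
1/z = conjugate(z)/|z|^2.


|z|^2 = 81+4 = 85
1/z = (9 - 2i)/85

1/z = 0.1059 - 0.0235i


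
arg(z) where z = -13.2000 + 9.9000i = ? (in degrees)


Re = -13.2, Im = 9.9
arg = atan2(9.9, -13.2) = 143.1301 degrees

arg(z) = 143.1301 degrees


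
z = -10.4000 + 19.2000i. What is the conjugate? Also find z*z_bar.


z_bar = -10.4000 - 19.2000i
z*z_bar = (-10.4)^2 + 19.2^2 = 108.16 + 368.64 = 476.8

z_bar = -10.4000 - 19.2000i, z*z_bar = 476.8


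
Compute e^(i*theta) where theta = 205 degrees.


cos(205°) = -0.9063
sin(205°) = -0.4226

e^(i*205°) = -0.9063 - 0.4226i


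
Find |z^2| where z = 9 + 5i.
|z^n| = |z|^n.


|z| = sqrt(81+25) = sqrt(106) = 10.2956
|z^2| = |z|^2 = (sqrt(106))^2 = 106

|z^2| = 106


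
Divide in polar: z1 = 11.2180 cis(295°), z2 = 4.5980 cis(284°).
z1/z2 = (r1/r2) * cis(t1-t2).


r = 11.2180 / 4.5980 = 2.4398
theta = 295° - 284° = 11° = 11° (mod 360)

2.4398 cis(11°)


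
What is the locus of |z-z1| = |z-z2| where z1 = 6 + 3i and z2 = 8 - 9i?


Equal distances means the locus is the perpendicular bisector of z1 and z2.
Midpoint = ((6+8)/2, (3+(-9))/2) = (7.0000, -3.0000)

Perpendicular bisector through (7.0000, -3.0000)


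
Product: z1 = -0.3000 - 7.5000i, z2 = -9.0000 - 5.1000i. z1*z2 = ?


Real = -0.3*(-9) - (-7.5)*(-5.1) = 2.7 - 38.25 = -35.55
Imag = -0.3*(-5.1) - (9)*(-7.5) = 1.53 + 67.5 = 69.03

-35.5500 + 69.0300i


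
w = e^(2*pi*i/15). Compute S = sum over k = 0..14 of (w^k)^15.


The roots are w_k = w^k with w = e^(2*pi*i/15), and (w^k)^15 = (w^15)^k.
So S = 1 + u + u^2 + ... + u^(14) with u = w^15.
15 = 1*15 + 0, so 15 is a multiple of 15 and u = (w^15)^1 = 1.
Every one of the 15 terms equals 1: S = 15

S = 15


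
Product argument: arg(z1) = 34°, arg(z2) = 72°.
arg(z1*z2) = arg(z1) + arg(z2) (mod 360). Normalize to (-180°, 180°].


arg(z1*z2) = 34° + 72° = 106°
Normalized to (-180°, 180°]: 106°

106°


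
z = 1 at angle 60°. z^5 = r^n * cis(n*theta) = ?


r^5 = 1^5 = 1
n*theta = 5*60° = 300° = 300° (mod 360)
a = 1*cos(300°) = 0.5000
b = 1*sin(300°) = -0.8660

1 cis(300°) = 0.5000 - 0.8660i


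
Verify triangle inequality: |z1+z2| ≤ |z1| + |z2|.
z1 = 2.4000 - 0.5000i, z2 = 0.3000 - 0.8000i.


|z1| = sqrt(2.4^2 + (-0.5)^2) = sqrt(6.01) = 2.4515
|z2| = sqrt(0.3^2 + (-0.8)^2) = sqrt(0.73) = 0.8544
z1+z2 = 2.7000 - 1.3000i
|z1+z2| = sqrt(8.98) = 2.9967
|z1|+|z2| = 2.4515 + 0.8544 = 3.3059

|z1+z2| = 2.9967 ≤ |z1|+|z2| = 3.3059 (verified)


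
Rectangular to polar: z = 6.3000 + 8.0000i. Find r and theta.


r = sqrt(39.69+64) = sqrt(103.69) = 10.1828
theta = atan2(8, 6.3) = 51.7796 degrees

r = 10.1828, theta = 51.7796 degrees


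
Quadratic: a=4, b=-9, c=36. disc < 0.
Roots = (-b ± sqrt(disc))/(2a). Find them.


disc = (-9)^2 - 4*4*36 = 81 - 576 = -495
sqrt(|disc|) = sqrt(495) = 22.2486
Real part = 9/(2*4) = 1.1250
Imag part = 22.2486/(2*4) = 2.7811

1.1250 ± 2.7811i


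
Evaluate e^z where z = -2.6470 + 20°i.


e^-2.6470 = 0.0709
cos(20°) = 0.9397
sin(20°) = 0.342
Real = 0.0709*0.9397 = 0.0666
Imag = 0.0709*0.342 = 0.0242

0.0666 + 0.0242i


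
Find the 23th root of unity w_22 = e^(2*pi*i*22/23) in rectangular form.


Angle = 360*22/23 = 344.3478°
a = cos(344.3478°) = 0.9629
b = sin(344.3478°) = -0.2698

0.9629 - 0.2698i


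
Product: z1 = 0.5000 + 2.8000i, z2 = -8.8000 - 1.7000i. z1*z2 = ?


Real = 0.5*(-8.8) - 2.8*(-1.7) = -4.4 - (-4.76) = 0.36
Imag = 0.5*(-1.7) - (8.8)*2.8 = -0.85 - (24.64) = -25.49

0.3600 - 25.4900i


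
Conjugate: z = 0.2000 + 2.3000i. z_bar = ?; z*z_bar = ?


z_bar = 0.2000 - 2.3000i
z*z_bar = 0.2^2 + 2.3^2 = 0.04 + 5.29 = 5.33

z_bar = 0.2000 - 2.3000i, z*z_bar = 5.33


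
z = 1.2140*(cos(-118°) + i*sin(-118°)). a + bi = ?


a = 1.2140*cos(-118°) = 1.2140*(-0.46947) = -0.5699
b = 1.2140*sin(-118°) = 1.2140*(-0.88295) = -1.0719

-0.5699 - 1.0719i


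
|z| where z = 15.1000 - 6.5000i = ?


|z| = sqrt(15.1^2 + (-6.5)^2) = sqrt(228.01 + 42.25) = sqrt(270.26) = 16.4396

|z| = 16.4396


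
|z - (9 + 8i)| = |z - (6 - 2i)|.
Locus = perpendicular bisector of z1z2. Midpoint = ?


Equal distances means the locus is the perpendicular bisector of z1 and z2.
Midpoint = ((9+6)/2, (8+(-2))/2) = (7.5000, 3.0000)

Perpendicular bisector through (7.5000, 3.0000)


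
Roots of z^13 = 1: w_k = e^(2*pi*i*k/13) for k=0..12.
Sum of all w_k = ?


The sum of all 13th roots of unity is 0.
Geometric series: (1 - w^13)/(1 - w) = (1-1)/(1-w) = 0 since w^13 = 1, w ≠ 1.
Alternatively: coefficient of z^12 in z^13 - 1 is 0.

0


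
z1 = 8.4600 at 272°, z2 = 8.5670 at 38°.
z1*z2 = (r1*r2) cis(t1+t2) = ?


r = 8.4600 * 8.5670 = 72.4768
theta = 272° + 38° = 310° = 310° (mod 360)

72.4768 cis(310°)


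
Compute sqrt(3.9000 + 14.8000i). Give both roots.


|z| = sqrt(15.21+219.04) = 15.3052
sqrt((|z|+a)/2) = sqrt((15.3052+3.9)/2) = sqrt(9.6026) = 3.0988
sqrt((|z|-a)/2) = sqrt((15.3052-3.9)/2) = sqrt(5.7026) = 2.3880

±(3.0988 + 2.3880i) i.e. 3.0988 + 2.3880i and -3.0988 - 2.3880i


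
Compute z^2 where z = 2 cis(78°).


r^2 = 2^2 = 4
n*theta = 2*78° = 156° = 156° (mod 360)
a = 4*cos(156°) = -3.6542
b = 4*sin(156°) = 1.6269

4 cis(156°) = -3.6542 + 1.6269i


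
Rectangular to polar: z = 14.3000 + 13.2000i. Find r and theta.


r = sqrt(204.49+174.24) = sqrt(378.73) = 19.4610
theta = atan2(13.2, 14.3) = 42.7094 degrees

r = 19.4610, theta = 42.7094 degrees


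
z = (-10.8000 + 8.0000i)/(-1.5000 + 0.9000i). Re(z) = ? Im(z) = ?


Multiply by conjugate: (-10.8000 + 8.0000i)(-1.5000 - 0.9000i) / ((-1.5)^2 + 0.9^2)
Numerator real = -10.8*(-1.5) + 8*0.9 = 23.4
Numerator imag = 8*(-1.5) - (-10.8)*0.9 = -2.28
Denominator = 3.06
Re(z) = 23.4/3.06 = 7.6471
Im(z) = -2.28/3.06 = -0.7451

Re(z) = 7.6471, Im(z) = -0.7451


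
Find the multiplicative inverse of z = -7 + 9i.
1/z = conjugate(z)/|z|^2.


|z|^2 = 49+81 = 130
1/z = (-7 - 9i)/130

1/z = -0.0538 - 0.0692i


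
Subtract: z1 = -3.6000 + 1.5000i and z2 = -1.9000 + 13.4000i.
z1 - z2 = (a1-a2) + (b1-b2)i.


Real: -3.6 + 1.9 = -1.7
Imag: 1.5 - 13.4 = -11.9

-1.7000 - 11.9000i


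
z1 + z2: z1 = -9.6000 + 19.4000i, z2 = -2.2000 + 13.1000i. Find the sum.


Real: -9.6 - 2.2 = -11.8
Imag: 19.4 + 13.1 = 32.5

-11.8000 + 32.5000i


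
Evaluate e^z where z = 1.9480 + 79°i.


e^1.9480 = 7.01464
cos(79°) = 0.19081
sin(79°) = 0.98163
Real = 7.01464*0.19081 = 1.3385
Imag = 7.01464*0.98163 = 6.8858

1.3385 + 6.8858i


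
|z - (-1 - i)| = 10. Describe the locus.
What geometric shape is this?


|z - z0| = r is a circle with center z0 and radius r.
Center = (-1, -1), radius = 10

Circle with center (-1, -1) and radius 10


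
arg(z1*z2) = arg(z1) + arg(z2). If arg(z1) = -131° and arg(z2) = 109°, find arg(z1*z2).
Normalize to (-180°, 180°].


arg(z1*z2) = -131° + 109° = -22°
Normalized to (-180°, 180°]: -22°

-22°


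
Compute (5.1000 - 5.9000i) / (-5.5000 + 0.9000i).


Conjugate of z2 = -5.5000 - 0.9000i
Numerator: (5.1000 - 5.9000i)(-5.5000 - 0.9000i) = -33.3600 + 27.8600i
Denominator: (-5.5)^2 + 0.9^2 = 31.06
Result = (-33.3600 + 27.8600i)/31.06

-1.0741 + 0.8970i


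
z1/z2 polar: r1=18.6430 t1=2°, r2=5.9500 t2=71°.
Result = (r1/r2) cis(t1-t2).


r = 18.6430 / 5.9500 = 3.1333
theta = 2° - 71° = -69° = 291° (mod 360)

3.1333 cis(291°)


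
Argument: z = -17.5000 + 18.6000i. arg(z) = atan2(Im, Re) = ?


Re = -17.5, Im = 18.6
arg = atan2(18.6, -17.5) = 133.2547 degrees

arg(z) = 133.2547 degrees


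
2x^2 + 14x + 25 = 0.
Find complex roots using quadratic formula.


disc = 14^2 - 4*2*25 = 196 - 200 = -4
sqrt(|disc|) = sqrt(4) = 2.0000
Real part = -14/(2*2) = -3.5000
Imag part = 2.0000/(2*2) = 0.5000

-3.5000 ± 0.5000i


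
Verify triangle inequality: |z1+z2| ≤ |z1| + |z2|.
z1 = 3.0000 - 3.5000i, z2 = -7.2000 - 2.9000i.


|z1| = sqrt(3^2 + (-3.5)^2) = sqrt(21.25) = 4.6098
|z2| = sqrt((-7.2)^2 + (-2.9)^2) = sqrt(60.25) = 7.7621
z1+z2 = -4.2000 - 6.4000i
|z1+z2| = sqrt(58.6) = 7.6551
|z1|+|z2| = 4.6098 + 7.7621 = 12.3719

|z1+z2| = 7.6551 ≤ |z1|+|z2| = 12.3719 (verified)


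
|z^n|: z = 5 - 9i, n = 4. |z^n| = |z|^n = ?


|z| = sqrt(25+81) = sqrt(106) = 10.2956
|z^4| = |z|^4 = (sqrt(106))^4 = 106^2 = 11236

|z^4| = 11236


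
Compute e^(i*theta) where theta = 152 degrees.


cos(152°) = -0.8829
sin(152°) = 0.4695

e^(i*152°) = -0.8829 + 0.4695i


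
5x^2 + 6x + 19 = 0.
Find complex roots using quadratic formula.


disc = 6^2 - 4*5*19 = 36 - 380 = -344
sqrt(|disc|) = sqrt(344) = 18.5472
Real part = -6/(2*5) = -0.6000
Imag part = 18.5472/(2*5) = 1.8547

-0.6000 ± 1.8547i


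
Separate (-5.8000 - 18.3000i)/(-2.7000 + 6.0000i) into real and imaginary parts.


Multiply by conjugate: (-5.8000 - 18.3000i)(-2.7000 - 6.0000i) / ((-2.7)^2 + 6^2)
Numerator real = -5.8*(-2.7) - (18.3)*6 = -94.14
Numerator imag = -18.3*(-2.7) - (-5.8)*6 = 84.21
Denominator = 43.29
Re(z) = -94.14/43.29 = -2.1746
Im(z) = 84.21/43.29 = 1.9453

Re(z) = -2.1746, Im(z) = 1.9453


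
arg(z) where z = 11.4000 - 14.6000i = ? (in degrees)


Re = 11.4, Im = -14.6
arg = atan2(-14.6, 11.4) = -52.0165 degrees

arg(z) = -52.0165 degrees


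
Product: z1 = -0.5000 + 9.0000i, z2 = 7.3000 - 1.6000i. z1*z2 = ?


Real = -0.5*7.3 - 9*(-1.6) = -3.65 - (-14.4) = 10.75
Imag = -0.5*(-1.6) + 7.3*9 = 0.8 + 65.7 = 66.5

10.7500 + 66.5000i


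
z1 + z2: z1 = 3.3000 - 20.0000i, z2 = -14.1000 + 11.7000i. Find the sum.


Real: 3.3 - 14.1 = -10.8
Imag: -20 + 11.7 = -8.3

-10.8000 - 8.3000i


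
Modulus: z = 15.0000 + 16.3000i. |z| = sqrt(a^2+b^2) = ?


|z| = sqrt(15^2 + 16.3^2) = sqrt(225 + 265.69) = sqrt(490.69) = 22.1515

|z| = 22.1515


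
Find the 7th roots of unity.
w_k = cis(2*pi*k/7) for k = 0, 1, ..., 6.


The 7th roots of unity are cis(360k/7°) for k=0..6
Angle step = 360/7 = 51.4286°
Primitive root: cis(51.4286°)
Primitive root = 0.6235 + 0.7818i

7 roots at angles: 0°, 51.4286°, 102.8571°, 154.2857°, 205.7143°, 257.1429°, 308.5714°


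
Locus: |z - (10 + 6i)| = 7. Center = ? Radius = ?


|z - z0| = r is a circle with center z0 and radius r.
Center = (10, 6), radius = 7

Circle with center (10, 6) and radius 7


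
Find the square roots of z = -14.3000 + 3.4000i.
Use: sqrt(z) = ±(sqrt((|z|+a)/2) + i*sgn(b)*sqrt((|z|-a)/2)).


|z| = sqrt(204.49+11.56) = 14.6986
sqrt((|z|+a)/2) = sqrt((14.6986+(-14.3))/2) = sqrt(0.1993) = 0.4465
sqrt((|z|-a)/2) = sqrt((14.6986-(-14.3))/2) = sqrt(14.4993) = 3.8078

±(0.4465 + 3.8078i) i.e. 0.4465 + 3.8078i and -0.4465 - 3.8078i


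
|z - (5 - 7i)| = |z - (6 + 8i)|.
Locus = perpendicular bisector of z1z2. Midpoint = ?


Equal distances means the locus is the perpendicular bisector of z1 and z2.
Midpoint = ((5+6)/2, (-7+8)/2) = (5.5000, 0.5000)

Perpendicular bisector through (5.5000, 0.5000)


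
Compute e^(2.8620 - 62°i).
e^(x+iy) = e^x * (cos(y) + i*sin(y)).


e^2.8620 = 17.4965
cos(-62°) = 0.46947
sin(-62°) = -0.88295
Real = 17.4965*0.46947 = 8.2141
Imag = 17.4965*(-0.88295) = -15.4485

8.2141 - 15.4485i


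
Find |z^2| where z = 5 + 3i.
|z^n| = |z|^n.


|z| = sqrt(25+9) = sqrt(34) = 5.8310
|z^2| = |z|^2 = (sqrt(34))^2 = 34

|z^2| = 34


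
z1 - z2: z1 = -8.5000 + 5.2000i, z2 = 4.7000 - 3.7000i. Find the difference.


Real: -8.5 - 4.7 = -13.2
Imag: 5.2 + 3.7 = 8.9

-13.2000 + 8.9000i


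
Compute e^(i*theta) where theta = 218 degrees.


cos(218°) = -0.7880
sin(218°) = -0.6157

e^(i*218°) = -0.7880 - 0.6157i


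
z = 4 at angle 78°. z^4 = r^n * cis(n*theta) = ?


r^4 = 4^4 = 256
n*theta = 4*78° = 312° = 312° (mod 360)
a = 256*cos(312°) = 171.2974
b = 256*sin(312°) = -190.2451

256 cis(312°) = 171.2974 - 190.2451i


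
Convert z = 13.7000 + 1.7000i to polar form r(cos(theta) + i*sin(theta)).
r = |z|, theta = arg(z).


r = sqrt(187.69+2.89) = sqrt(190.58) = 13.8051
theta = atan2(1.7, 13.7) = 7.0735 degrees

r = 13.8051, theta = 7.0735 degrees


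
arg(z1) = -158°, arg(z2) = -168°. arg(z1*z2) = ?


arg(z1*z2) = -158° - 168° = -326°
Normalized to (-180°, 180°]: 34°

34°


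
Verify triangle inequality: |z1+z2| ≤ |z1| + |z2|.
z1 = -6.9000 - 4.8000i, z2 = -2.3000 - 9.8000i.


|z1| = sqrt((-6.9)^2 + (-4.8)^2) = sqrt(70.65) = 8.4054
|z2| = sqrt((-2.3)^2 + (-9.8)^2) = sqrt(101.33) = 10.0663
z1+z2 = -9.2000 - 14.6000i
|z1+z2| = sqrt(297.8) = 17.2569
|z1|+|z2| = 8.4054 + 10.0663 = 18.4717

|z1+z2| = 17.2569 ≤ |z1|+|z2| = 18.4717 (verified)


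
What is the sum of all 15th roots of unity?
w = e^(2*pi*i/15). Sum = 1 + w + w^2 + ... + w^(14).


The sum of all 15th roots of unity is 0.
Geometric series: (1 - w^15)/(1 - w) = (1-1)/(1-w) = 0 since w^15 = 1, w ≠ 1.
Alternatively: coefficient of z^14 in z^15 - 1 is 0.

0


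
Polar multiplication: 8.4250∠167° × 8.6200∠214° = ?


r = 8.4250 * 8.6200 = 72.6235
theta = 167° + 214° = 381° = 21° (mod 360)

72.6235 cis(21°)


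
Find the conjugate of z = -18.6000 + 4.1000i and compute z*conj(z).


z_bar = -18.6000 - 4.1000i
z*z_bar = (-18.6)^2 + 4.1^2 = 345.96 + 16.81 = 362.77

z_bar = -18.6000 - 4.1000i, z*z_bar = 362.77


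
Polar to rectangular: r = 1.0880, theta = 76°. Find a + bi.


a = 1.0880*cos(76°) = 1.0880*0.2419 = 0.2632
b = 1.0880*sin(76°) = 1.0880*0.9703 = 1.0557

0.2632 + 1.0557i


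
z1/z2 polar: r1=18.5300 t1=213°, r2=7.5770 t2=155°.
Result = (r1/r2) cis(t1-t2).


r = 18.5300 / 7.5770 = 2.4456
theta = 213° - 155° = 58° = 58° (mod 360)

2.4456 cis(58°)


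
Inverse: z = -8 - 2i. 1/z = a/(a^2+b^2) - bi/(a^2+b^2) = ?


|z|^2 = 64+4 = 68
1/z = (-8 + 2i)/68

1/z = -0.1176 + 0.0294i


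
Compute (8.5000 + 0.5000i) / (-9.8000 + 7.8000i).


Conjugate of z2 = -9.8000 - 7.8000i
Numerator: (8.5000 + 0.5000i)(-9.8000 - 7.8000i) = -79.4000 - 71.2000i
Denominator: (-9.8)^2 + 7.8^2 = 156.88
Result = (-79.4000 - 71.2000i)/156.88

-0.5061 - 0.4539i


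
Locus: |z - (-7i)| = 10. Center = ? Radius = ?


|z - z0| = r is a circle with center z0 and radius r.
Center = (0, -7), radius = 10

Circle with center (0, -7) and radius 10


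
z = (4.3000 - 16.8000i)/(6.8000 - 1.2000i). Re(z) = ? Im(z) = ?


Multiply by conjugate: (4.3000 - 16.8000i)(6.8000 + 1.2000i) / (6.8^2 + (-1.2)^2)
Numerator real = 4.3*6.8 - (16.8)*(-1.2) = 49.4
Numerator imag = -16.8*6.8 - 4.3*(-1.2) = -109.08
Denominator = 47.68
Re(z) = 49.4/47.68 = 1.0361
Im(z) = -109.08/47.68 = -2.2878

Re(z) = 1.0361, Im(z) = -2.2878


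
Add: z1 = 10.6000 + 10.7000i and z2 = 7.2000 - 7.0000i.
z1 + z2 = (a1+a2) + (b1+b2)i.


Real: 10.6 + 7.2 = 17.8
Imag: 10.7 - 7 = 3.7

17.8000 + 3.7000i


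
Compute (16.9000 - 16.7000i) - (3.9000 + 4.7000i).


Real: 16.9 - 3.9 = 13
Imag: -16.7 - 4.7 = -21.4

13.0000 - 21.4000i


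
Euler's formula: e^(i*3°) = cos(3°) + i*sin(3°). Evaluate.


cos(3°) = 0.9986
sin(3°) = 0.0523

e^(i*3°) = 0.9986 + 0.0523i


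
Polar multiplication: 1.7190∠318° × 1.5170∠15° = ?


r = 1.7190 * 1.5170 = 2.6077
theta = 318° + 15° = 333° = 333° (mod 360)

2.6077 cis(333°)


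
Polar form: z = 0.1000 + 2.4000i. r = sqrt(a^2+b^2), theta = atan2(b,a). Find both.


r = sqrt(0.01+5.76) = sqrt(5.77) = 2.4021
theta = atan2(2.4, 0.1) = 87.6141 degrees

r = 2.4021, theta = 87.6141 degrees


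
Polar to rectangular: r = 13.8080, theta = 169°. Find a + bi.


a = 13.8080*cos(169°) = 13.8080*(-0.98163) = -13.5543
b = 13.8080*sin(169°) = 13.8080*0.19081 = 2.6347

-13.5543 + 2.6347i


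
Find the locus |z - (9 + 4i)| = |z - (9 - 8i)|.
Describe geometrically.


Equal distances means the locus is the perpendicular bisector of z1 and z2.
Midpoint = ((9+9)/2, (4+(-8))/2) = (9.0000, -2.0000)

Perpendicular bisector through (9.0000, -2.0000)


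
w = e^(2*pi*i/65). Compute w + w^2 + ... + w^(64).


With w = e^(2*pi*i/65), all 65 of the 65th roots of unity w^0 = 1, w, ..., w^(64) sum to 0: 1 + w + ... + w^(64) = (1 - w^65)/(1 - w) = 0 since w^65 = 1, w ≠ 1.
Removing the root 1: w + w^2 + ... + w^(64) = 0 - 1 = -1

Sum = -1


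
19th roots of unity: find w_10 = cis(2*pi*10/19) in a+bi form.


Angle = 360*10/19 = 189.4737°
a = cos(189.4737°) = -0.9864
b = sin(189.4737°) = -0.1646

-0.9864 - 0.1646i


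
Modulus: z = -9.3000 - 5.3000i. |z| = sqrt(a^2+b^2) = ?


|z| = sqrt((-9.3)^2 + (-5.3)^2) = sqrt(86.49 + 28.09) = sqrt(114.58) = 10.7042

|z| = 10.7042


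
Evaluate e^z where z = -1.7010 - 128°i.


e^-1.7010 = 0.1825
cos(-128°) = -0.6157
sin(-128°) = -0.788
Real = 0.1825*(-0.6157) = -0.1124
Imag = 0.1825*(-0.788) = -0.1438

-0.1124 - 0.1438i


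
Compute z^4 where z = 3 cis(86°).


r^4 = 3^4 = 81
n*theta = 4*86° = 344° = 344° (mod 360)
a = 81*cos(344°) = 77.8622
b = 81*sin(344°) = -22.3266

81 cis(344°) = 77.8622 - 22.3266i


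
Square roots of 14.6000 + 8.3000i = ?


|z| = sqrt(213.16+68.89) = 16.7943
sqrt((|z|+a)/2) = sqrt((16.7943+14.6)/2) = sqrt(15.6972) = 3.9620
sqrt((|z|-a)/2) = sqrt((16.7943-14.6)/2) = sqrt(1.0972) = 1.0475

±(3.9620 + 1.0475i) i.e. 3.9620 + 1.0475i and -3.9620 - 1.0475i


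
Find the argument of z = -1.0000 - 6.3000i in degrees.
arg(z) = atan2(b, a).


Re = -1, Im = -6.3
arg = atan2(-6.3, -1) = -99.0193 degrees

arg(z) = -99.0193 degrees


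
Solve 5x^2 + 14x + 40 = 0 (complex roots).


disc = 14^2 - 4*5*40 = 196 - 800 = -604
sqrt(|disc|) = sqrt(604) = 24.5764
Real part = -14/(2*5) = -1.4000
Imag part = 24.5764/(2*5) = 2.4576

-1.4000 ± 2.4576i


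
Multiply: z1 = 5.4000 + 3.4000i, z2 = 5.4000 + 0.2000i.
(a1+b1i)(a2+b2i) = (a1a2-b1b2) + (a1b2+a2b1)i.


Real = 5.4*5.4 - 3.4*0.2 = 29.16 - 0.68 = 28.48
Imag = 5.4*0.2 + 5.4*3.4 = 1.08 + 18.36 = 19.44

28.4800 + 19.4400i


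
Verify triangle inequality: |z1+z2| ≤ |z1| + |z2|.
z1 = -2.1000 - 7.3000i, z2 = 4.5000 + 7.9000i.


|z1| = sqrt((-2.1)^2 + (-7.3)^2) = sqrt(57.7) = 7.5961
|z2| = sqrt(4.5^2 + 7.9^2) = sqrt(82.66) = 9.0918
z1+z2 = 2.4000 + 0.6000i
|z1+z2| = sqrt(6.12) = 2.4739
|z1|+|z2| = 7.5961 + 9.0918 = 16.6879

|z1+z2| = 2.4739 ≤ |z1|+|z2| = 16.6879 (verified)


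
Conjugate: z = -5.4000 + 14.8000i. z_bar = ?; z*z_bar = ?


z_bar = -5.4000 - 14.8000i
z*z_bar = (-5.4)^2 + 14.8^2 = 29.16 + 219.04 = 248.2

z_bar = -5.4000 - 14.8000i, z*z_bar = 248.2


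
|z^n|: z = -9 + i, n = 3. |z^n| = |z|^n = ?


|z| = sqrt(81+1) = sqrt(82) = 9.0554
|z^3| = |z|^3 = (sqrt(82))^3 = 82*sqrt(82)

|z^3| = 82*sqrt(82) ≈ 742.5416


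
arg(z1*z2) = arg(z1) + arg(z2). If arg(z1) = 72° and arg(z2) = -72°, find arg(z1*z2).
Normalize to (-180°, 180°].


arg(z1*z2) = 72° - 72° = 0°
Normalized to (-180°, 180°]: 0°

0°


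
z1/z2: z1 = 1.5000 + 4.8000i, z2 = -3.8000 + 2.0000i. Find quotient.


Conjugate of z2 = -3.8000 - 2.0000i
Numerator: (1.5000 + 4.8000i)(-3.8000 - 2.0000i) = 3.9000 - 21.2400i
Denominator: (-3.8)^2 + 2^2 = 18.44
Result = (3.9000 - 21.2400i)/18.44

0.2115 - 1.1518i


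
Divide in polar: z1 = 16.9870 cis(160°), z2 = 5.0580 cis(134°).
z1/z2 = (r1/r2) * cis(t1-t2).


r = 16.9870 / 5.0580 = 3.3584
theta = 160° - 134° = 26° = 26° (mod 360)

3.3584 cis(26°)


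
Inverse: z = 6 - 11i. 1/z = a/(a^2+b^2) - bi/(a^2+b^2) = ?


|z|^2 = 36+121 = 157
1/z = (6 + 11i)/157

1/z = 0.0382 + 0.0701i


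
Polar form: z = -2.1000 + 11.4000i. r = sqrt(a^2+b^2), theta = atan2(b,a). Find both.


r = sqrt(4.41+129.96) = sqrt(134.37) = 11.5918
theta = atan2(11.4, -2.1) = 100.4375 degrees

r = 11.5918, theta = 100.4375 degrees


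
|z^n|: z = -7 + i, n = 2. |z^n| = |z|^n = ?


|z| = sqrt(49+1) = sqrt(50) = 7.0711
|z^2| = |z|^2 = (sqrt(50))^2 = 50

|z^2| = 50


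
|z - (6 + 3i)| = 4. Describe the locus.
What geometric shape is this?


|z - z0| = r is a circle with center z0 and radius r.
Center = (6, 3), radius = 4

Circle with center (6, 3) and radius 4


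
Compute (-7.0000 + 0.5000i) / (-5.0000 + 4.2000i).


Conjugate of z2 = -5.0000 - 4.2000i
Numerator: (-7.0000 + 0.5000i)(-5.0000 - 4.2000i) = 37.1000 + 26.9000i
Denominator: (-5)^2 + 4.2^2 = 42.64
Result = (37.1000 + 26.9000i)/42.64

0.8701 + 0.6309i


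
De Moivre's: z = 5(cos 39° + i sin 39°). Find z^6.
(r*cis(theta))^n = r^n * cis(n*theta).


r^6 = 5^6 = 15625
n*theta = 6*39° = 234° = 234° (mod 360)
a = 15625*cos(234°) = -9184.1446
b = 15625*sin(234°) = -12640.8905

15625 cis(234°) = -9184.1446 - 12640.8905i


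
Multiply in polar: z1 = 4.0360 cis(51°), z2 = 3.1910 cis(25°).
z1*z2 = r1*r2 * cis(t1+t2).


r = 4.0360 * 3.1910 = 12.8789
theta = 51° + 25° = 76° = 76° (mod 360)

12.8789 cis(76°)


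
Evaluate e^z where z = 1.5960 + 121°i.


e^1.5960 = 4.93326
cos(121°) = -0.51504
sin(121°) = 0.85717
Real = 4.93326*(-0.51504) = -2.5408
Imag = 4.93326*0.85717 = 4.2286

-2.5408 + 4.2286i


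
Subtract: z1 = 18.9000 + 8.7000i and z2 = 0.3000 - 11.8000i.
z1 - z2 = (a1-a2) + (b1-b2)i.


Real: 18.9 - 0.3 = 18.6
Imag: 8.7 + 11.8 = 20.5

18.6000 + 20.5000i


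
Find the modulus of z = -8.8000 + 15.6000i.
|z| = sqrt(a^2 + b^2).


|z| = sqrt((-8.8)^2 + 15.6^2) = sqrt(77.44 + 243.36) = sqrt(320.8) = 17.9109

|z| = 17.9109


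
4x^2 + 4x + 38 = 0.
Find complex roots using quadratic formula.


disc = 4^2 - 4*4*38 = 16 - 608 = -592
sqrt(|disc|) = sqrt(592) = 24.3311
Real part = -4/(2*4) = -0.5000
Imag part = 24.3311/(2*4) = 3.0414

-0.5000 ± 3.0414i


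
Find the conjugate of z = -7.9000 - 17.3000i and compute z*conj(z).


z_bar = -7.9000 + 17.3000i
z*z_bar = (-7.9)^2 + (-17.3)^2 = 62.41 + 299.29 = 361.7

z_bar = -7.9000 + 17.3000i, z*z_bar = 361.7


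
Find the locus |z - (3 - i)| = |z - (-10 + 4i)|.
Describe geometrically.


Equal distances means the locus is the perpendicular bisector of z1 and z2.
Midpoint = ((3+(-10))/2, (-1+4)/2) = (-3.5000, 1.5000)

Perpendicular bisector through (-3.5000, 1.5000)


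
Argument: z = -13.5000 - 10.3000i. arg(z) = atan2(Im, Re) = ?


Re = -13.5, Im = -10.3
arg = atan2(-10.3, -13.5) = -142.6577 degrees

arg(z) = -142.6577 degrees


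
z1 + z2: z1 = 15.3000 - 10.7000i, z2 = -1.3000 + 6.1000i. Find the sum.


Real: 15.3 - 1.3 = 14
Imag: -10.7 + 6.1 = -4.6

14.0000 - 4.6000i


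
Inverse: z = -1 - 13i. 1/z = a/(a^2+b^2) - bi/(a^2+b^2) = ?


|z|^2 = 1+169 = 170
1/z = (-1 + 13i)/170

1/z = -0.0059 + 0.0765i


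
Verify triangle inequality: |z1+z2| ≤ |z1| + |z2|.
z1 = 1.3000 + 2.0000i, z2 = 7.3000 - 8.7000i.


|z1| = sqrt(1.3^2 + 2^2) = sqrt(5.69) = 2.3854
|z2| = sqrt(7.3^2 + (-8.7)^2) = sqrt(128.98) = 11.3569
z1+z2 = 8.6000 - 6.7000i
|z1+z2| = sqrt(118.85) = 10.9018
|z1|+|z2| = 2.3854 + 11.3569 = 13.7423

|z1+z2| = 10.9018 ≤ |z1|+|z2| = 13.7423 (verified)
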